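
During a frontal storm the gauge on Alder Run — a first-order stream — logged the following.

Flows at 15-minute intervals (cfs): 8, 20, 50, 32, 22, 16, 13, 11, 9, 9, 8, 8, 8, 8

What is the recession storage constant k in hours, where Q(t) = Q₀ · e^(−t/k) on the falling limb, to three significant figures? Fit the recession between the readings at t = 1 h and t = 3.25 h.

k ≈ 2.22 h

On the falling limb, Q drops from 22 to 8 cfs between t = 1 h and t = 3.25 h (Δt = 2.25 h).
k = −Δt / ln(Q₂/Q₁) = −2.25 / ln(8/22) = 2.22 h.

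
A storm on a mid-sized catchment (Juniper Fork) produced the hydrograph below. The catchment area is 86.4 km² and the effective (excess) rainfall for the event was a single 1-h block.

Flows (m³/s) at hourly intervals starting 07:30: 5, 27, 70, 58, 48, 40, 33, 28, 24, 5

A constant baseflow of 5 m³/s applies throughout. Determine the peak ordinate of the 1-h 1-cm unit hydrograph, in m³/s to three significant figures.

Direct runoff: 0.0, 22.0, 65.0, 53.0, 43.0, 35.0, 28.0, 23.0, 19.0, 0.0 m³/s; ΣQ_DR = 288.0 m³/s, peak = 65.0 m³/s.
Runoff depth d = ΣQ_DR·Δt / A = 288.0 × 3600 / (86.4 km²) = 12.00 mm.
The 1-cm UH is the DRH scaled by (10 mm)/d, so U_p = 65.0 × 10/12.00 = 54.2 m³/s.

U_p ≈ 54.2 m³/s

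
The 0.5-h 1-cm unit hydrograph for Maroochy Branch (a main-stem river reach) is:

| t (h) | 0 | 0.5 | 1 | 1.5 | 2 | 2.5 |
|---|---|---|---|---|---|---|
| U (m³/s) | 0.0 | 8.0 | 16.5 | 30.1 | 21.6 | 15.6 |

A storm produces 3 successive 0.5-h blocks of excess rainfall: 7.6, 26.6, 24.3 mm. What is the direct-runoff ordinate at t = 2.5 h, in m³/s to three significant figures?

By discrete convolution, Q_j = Σ (P_i / 10 mm) · U_{j−i}.
At t = 2.5 h (j=5): Q = (7.6/10)·15.6 + (26.6/10)·21.6 + (24.3/10)·30.1 = 142 m³/s.

Q ≈ 142 m³/s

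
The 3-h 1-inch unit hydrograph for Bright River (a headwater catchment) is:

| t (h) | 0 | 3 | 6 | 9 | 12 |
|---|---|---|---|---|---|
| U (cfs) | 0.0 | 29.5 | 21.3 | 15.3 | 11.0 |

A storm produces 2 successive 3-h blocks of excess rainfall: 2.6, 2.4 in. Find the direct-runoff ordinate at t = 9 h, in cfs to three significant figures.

Q ≈ 90.9 cfs

By discrete convolution, Q_j = Σ (P_i / 1 in) · U_{j−i}.
At t = 9 h (j=3): Q = (2.6/1)·15.3 + (2.4/1)·21.3 = 90.9 cfs.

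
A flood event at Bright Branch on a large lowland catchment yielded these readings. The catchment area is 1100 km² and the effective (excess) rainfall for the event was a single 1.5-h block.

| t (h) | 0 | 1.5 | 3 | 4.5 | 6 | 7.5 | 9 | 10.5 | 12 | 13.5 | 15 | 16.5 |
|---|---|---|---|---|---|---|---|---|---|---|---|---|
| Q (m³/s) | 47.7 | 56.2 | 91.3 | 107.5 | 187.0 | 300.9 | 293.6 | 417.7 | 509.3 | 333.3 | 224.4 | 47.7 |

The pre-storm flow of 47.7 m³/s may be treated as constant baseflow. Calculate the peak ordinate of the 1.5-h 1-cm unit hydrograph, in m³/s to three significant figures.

U_p ≈ 460 m³/s

Direct runoff: 0.0, 8.5, 43.6, 59.8, 139.3, 253.2, 245.9, 370.0, 461.6, 285.6, 176.7, 0.0 m³/s; ΣQ_DR = 2044 m³/s, peak = 461.6 m³/s.
Runoff depth d = ΣQ_DR·Δt / A = 2044 × 5400 / (1100 km²) = 10.04 mm.
The 1-cm UH is the DRH scaled by (10 mm)/d, so U_p = 461.6 × 10/10.04 = 460 m³/s.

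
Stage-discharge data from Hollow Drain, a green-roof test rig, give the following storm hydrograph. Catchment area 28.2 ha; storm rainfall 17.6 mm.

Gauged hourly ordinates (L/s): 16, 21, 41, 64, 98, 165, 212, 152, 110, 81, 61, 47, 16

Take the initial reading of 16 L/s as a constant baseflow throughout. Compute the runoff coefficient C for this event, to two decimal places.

ΣQ_DR = 876.0 L/s; V = ΣQ_DR·Δt = 3.154 × 10^6 L.
Runoff depth d = V / A = 11.18 mm.
C = d / P = 11.18 / 17.6 = 0.64.

C ≈ 0.64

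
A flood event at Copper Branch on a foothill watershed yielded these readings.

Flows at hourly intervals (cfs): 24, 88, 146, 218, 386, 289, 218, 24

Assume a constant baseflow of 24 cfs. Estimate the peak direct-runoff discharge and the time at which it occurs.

Q_p = 362.0 cfs at t = 4 h

Subtracting baseflow gives direct-runoff ordinates: 0.0, 64.0, 122.0, 194.0, 362.0, 265.0, 194.0, 0.0 cfs.
The maximum is 362.0 cfs, occurring at the reading for t = 4 h.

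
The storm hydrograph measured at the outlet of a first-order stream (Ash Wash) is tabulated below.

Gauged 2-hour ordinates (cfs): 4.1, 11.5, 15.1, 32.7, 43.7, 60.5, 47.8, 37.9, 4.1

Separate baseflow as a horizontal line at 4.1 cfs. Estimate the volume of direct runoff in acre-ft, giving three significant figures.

V ≈ 36.4 acre-ft

Direct-runoff ordinates (Q − Q_b): 0.0, 7.4, 11.0, 28.6, 39.6, 56.4, 43.7, 33.8, 0.0 cfs.
ΣQ_DR = 220.5 cfs.
With Δt = 2 h = 7200 s, V = ΣQ_DR · Δt = 220.5 × 7200 = 1.59 × 10^6 ft³ = 36.4 acre-ft.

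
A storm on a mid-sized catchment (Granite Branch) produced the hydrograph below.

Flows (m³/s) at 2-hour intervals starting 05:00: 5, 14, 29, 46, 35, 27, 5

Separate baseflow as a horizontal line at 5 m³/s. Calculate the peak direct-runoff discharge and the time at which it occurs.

Q_p = 41.0 m³/s at t = 11:00

Subtracting baseflow gives direct-runoff ordinates: 0.0, 9.0, 24.0, 41.0, 30.0, 22.0, 0.0 m³/s.
The maximum is 41.0 m³/s, occurring at the reading for t = 11:00.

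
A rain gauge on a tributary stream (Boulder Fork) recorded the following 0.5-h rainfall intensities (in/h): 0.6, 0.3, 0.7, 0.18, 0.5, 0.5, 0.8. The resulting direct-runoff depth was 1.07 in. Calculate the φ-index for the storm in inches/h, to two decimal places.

Only the 6 blocks with intensity above φ contribute runoff: 0.6, 0.3, 0.7, 0.5, 0.5, 0.8 in/h.
Σ(I−φ)·Δt = d  ⇒  (0.6+0.3+0.7+0.5+0.5+0.8 − 6φ)·0.5 = 1.07
φ = (3.400 − 1.07/0.5) / 6 = 0.21 in/h.

φ ≈ 0.21 in/h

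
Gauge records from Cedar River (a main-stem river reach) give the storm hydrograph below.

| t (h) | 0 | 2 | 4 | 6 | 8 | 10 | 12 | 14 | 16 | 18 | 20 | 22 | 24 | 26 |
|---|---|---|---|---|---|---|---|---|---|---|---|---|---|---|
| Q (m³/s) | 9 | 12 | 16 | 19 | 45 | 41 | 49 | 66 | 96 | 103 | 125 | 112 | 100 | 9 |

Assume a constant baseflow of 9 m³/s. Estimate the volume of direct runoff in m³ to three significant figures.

V ≈ 4.87 × 10^6 m³

Direct-runoff ordinates (Q − Q_b): 0.0, 3.0, 7.0, 10.0, 36.0, 32.0, 40.0, 57.0, 87.0, 94.0, 116.0, 103.0, 91.0, 0.0 m³/s.
ΣQ_DR = 676.0 m³/s.
With Δt = 2 h = 7200 s, V = ΣQ_DR · Δt = 676.0 × 7200 = 4.87 × 10^6 m³.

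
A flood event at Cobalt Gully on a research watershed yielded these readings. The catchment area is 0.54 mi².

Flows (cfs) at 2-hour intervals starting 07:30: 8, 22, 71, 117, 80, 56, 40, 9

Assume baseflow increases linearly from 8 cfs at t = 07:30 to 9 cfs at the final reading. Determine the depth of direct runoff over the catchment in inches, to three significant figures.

Direct runoff: 0.00, 13.86, 62.71, 108.57, 71.43, 47.29, 31.14, 0.00 cfs; ΣQ_DR = 335.0 cfs.
V = ΣQ_DR · Δt = 335.0 × 7200 s = 2.412 × 10^6 ft³.
Over A = 0.54 mi², depth = V / A = 1.92 in.

d ≈ 1.92 in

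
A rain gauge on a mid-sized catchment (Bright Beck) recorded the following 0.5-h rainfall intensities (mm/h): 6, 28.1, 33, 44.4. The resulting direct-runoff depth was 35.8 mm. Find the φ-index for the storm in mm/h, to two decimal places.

Only the 3 blocks with intensity above φ contribute runoff: 28.1, 33, 44.4 mm/h.
Σ(I−φ)·Δt = d  ⇒  (28.1+33+44.4 − 3φ)·0.5 = 35.8
φ = (105.5 − 35.8/0.5) / 3 = 11.30 mm/h.

φ ≈ 11.30 mm/h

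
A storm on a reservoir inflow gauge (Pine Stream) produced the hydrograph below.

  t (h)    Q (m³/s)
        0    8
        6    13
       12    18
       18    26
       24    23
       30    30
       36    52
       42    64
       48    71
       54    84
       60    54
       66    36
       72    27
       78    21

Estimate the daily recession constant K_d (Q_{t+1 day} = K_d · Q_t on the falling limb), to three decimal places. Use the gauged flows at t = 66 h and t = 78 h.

K_d ≈ 0.340

Between t = 66 h and t = 78 h the flow falls from 36 to 21 m³/s over 2×6 h = 12 h.
Per-interval ratio K = (21/36)^(1/2) = 0.7638; K_d = K^(24/6) = 0.340.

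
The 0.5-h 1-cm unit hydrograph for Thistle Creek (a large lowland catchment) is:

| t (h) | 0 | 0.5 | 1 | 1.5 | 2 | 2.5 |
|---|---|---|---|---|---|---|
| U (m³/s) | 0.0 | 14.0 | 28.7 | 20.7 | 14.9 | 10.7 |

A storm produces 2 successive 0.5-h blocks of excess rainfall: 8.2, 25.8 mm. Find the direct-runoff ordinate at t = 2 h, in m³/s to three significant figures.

By discrete convolution, Q_j = Σ (P_i / 10 mm) · U_{j−i}.
At t = 2 h (j=4): Q = (8.2/10)·14.9 + (25.8/10)·20.7 = 65.6 m³/s.

Q ≈ 65.6 m³/s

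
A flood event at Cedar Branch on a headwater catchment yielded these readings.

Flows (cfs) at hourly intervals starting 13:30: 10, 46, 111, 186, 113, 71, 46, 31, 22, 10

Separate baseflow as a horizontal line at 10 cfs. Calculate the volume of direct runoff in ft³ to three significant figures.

V ≈ 1.97 × 10^6 ft³

Direct-runoff ordinates (Q − Q_b): 0.0, 36.0, 101.0, 176.0, 103.0, 61.0, 36.0, 21.0, 12.0, 0.0 cfs.
ΣQ_DR = 546.0 cfs.
With Δt = 1 h = 3600 s, V = ΣQ_DR · Δt = 546.0 × 3600 = 1.97 × 10^6 ft³.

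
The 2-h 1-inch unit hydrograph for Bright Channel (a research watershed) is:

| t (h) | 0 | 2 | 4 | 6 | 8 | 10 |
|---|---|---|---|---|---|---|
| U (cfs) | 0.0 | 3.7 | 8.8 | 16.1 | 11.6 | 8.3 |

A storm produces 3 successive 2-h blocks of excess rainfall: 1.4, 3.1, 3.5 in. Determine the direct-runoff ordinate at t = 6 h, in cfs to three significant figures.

Q ≈ 62.8 cfs

By discrete convolution, Q_j = Σ (P_i / 1 in) · U_{j−i}.
At t = 6 h (j=3): Q = (1.4/1)·16.1 + (3.1/1)·8.8 + (3.5/1)·3.7 = 62.8 cfs.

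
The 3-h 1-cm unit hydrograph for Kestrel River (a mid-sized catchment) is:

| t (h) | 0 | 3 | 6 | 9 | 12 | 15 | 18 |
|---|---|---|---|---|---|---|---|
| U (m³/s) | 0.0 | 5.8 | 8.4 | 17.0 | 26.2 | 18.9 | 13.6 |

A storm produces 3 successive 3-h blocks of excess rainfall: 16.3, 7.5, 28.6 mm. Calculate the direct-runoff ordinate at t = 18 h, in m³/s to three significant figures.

Q ≈ 111 m³/s

By discrete convolution, Q_j = Σ (P_i / 10 mm) · U_{j−i}.
At t = 18 h (j=6): Q = (16.3/10)·13.6 + (7.5/10)·18.9 + (28.6/10)·26.2 = 111 m³/s.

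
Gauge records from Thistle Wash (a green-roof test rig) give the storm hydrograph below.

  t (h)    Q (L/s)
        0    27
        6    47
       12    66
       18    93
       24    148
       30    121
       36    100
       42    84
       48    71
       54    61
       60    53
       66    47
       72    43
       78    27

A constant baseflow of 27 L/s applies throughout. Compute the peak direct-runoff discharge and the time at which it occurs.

Q_p = 121.0 L/s at t = 24 h

Subtracting baseflow gives direct-runoff ordinates: 0.0, 20.0, 39.0, 66.0, 121.0, 94.0, 73.0, 57.0, 44.0, 34.0, 26.0, 20.0, 16.0, 0.0 L/s.
The maximum is 121.0 L/s, occurring at the reading for t = 24 h.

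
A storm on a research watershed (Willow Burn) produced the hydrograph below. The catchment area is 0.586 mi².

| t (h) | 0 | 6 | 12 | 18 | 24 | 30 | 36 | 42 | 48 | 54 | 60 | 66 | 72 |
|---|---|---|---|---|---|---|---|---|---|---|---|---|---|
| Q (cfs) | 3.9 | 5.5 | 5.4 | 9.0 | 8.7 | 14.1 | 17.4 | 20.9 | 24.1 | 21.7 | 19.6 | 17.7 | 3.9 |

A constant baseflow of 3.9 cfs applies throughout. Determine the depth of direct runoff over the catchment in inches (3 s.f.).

Direct runoff: 0.0, 1.6, 1.5, 5.1, 4.8, 10.2, 13.5, 17.0, 20.2, 17.8, 15.7, 13.8, 0.0 cfs; ΣQ_DR = 121.2 cfs.
V = ΣQ_DR · Δt = 121.2 × 21600 s = 2.618 × 10^6 ft³.
Over A = 0.586 mi², depth = V / A = 1.92 in.

d ≈ 1.92 in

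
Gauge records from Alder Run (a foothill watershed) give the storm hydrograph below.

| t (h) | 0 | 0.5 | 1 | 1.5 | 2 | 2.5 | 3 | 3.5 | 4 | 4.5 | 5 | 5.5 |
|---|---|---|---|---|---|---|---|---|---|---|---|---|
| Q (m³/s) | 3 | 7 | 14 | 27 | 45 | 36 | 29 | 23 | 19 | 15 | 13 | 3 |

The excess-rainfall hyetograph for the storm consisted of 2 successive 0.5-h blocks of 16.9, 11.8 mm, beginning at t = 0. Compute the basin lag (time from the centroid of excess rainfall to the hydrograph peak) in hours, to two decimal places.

t_L ≈ 1.54 h

Centroid of excess rainfall: t_c = Σ P_i·t̄_i / ΣP_i = 0.4556 h (block centres at 0.25, 0.75 h).
Hydrograph peak occurs at t = 2 h, so basin lag t_L = 2 − 0.4556 = 1.54 h.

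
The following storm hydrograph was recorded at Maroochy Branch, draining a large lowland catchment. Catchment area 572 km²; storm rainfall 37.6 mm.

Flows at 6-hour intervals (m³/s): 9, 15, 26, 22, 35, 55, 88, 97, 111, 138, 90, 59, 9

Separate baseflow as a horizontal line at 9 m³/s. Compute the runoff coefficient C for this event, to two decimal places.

C ≈ 0.64

ΣQ_DR = 637.0 m³/s; V = ΣQ_DR·Δt = 1.376 × 10^7 m³.
Runoff depth d = V / A = 24.05 mm.
C = d / P = 24.05 / 37.6 = 0.64.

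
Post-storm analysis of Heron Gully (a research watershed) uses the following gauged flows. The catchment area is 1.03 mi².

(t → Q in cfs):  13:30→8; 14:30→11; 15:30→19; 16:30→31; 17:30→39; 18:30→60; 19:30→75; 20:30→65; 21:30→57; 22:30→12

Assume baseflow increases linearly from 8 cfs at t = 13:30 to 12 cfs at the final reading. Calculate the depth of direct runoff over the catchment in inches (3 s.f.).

d ≈ 0.417 in

Direct runoff: 0.00, 2.56, 10.11, 21.67, 29.22, 49.78, 64.33, 53.89, 45.44, 0.00 cfs; ΣQ_DR = 277.0 cfs.
V = ΣQ_DR · Δt = 277.0 × 3600 s = 9.972 × 10^5 ft³.
Over A = 1.03 mi², depth = V / A = 0.417 in.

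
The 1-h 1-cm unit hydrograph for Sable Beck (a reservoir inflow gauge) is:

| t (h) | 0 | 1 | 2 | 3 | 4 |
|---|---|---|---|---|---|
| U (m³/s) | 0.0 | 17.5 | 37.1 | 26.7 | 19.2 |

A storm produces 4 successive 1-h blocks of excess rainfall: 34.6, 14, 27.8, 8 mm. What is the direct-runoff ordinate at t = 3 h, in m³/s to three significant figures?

Q ≈ 193 m³/s

By discrete convolution, Q_j = Σ (P_i / 10 mm) · U_{j−i}.
At t = 3 h (j=3): Q = (34.6/10)·26.7 + (14/10)·37.1 + (27.8/10)·17.5 + (8/10)·0.0 = 193 m³/s.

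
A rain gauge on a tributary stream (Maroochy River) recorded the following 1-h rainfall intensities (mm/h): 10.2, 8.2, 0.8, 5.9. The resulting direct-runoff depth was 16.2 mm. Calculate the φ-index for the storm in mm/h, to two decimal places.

Only the 3 blocks with intensity above φ contribute runoff: 10.2, 8.2, 5.9 mm/h.
Σ(I−φ)·Δt = d  ⇒  (10.2+8.2+5.9 − 3φ)·1 = 16.2
φ = (24.30 − 16.2/1) / 3 = 2.70 mm/h.

φ ≈ 2.70 mm/h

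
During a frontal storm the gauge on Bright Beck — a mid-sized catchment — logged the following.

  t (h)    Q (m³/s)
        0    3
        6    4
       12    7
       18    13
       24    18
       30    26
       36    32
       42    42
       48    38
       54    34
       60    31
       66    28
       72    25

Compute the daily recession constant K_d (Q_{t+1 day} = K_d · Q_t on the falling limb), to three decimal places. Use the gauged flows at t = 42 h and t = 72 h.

K_d ≈ 0.660

Between t = 42 h and t = 72 h the flow falls from 42 to 25 m³/s over 5×6 h = 30 h.
Per-interval ratio K = (25/42)^(1/5) = 0.9014; K_d = K^(24/6) = 0.660.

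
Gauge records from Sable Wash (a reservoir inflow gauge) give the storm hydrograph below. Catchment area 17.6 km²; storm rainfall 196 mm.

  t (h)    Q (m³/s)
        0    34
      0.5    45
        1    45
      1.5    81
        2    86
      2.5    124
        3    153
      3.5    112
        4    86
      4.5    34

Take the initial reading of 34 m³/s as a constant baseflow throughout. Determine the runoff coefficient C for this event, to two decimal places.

ΣQ_DR = 460.0 m³/s; V = ΣQ_DR·Δt = 8.280 × 10^5 m³.
Runoff depth d = V / A = 47.05 mm.
C = d / P = 47.05 / 196 = 0.24.

C ≈ 0.24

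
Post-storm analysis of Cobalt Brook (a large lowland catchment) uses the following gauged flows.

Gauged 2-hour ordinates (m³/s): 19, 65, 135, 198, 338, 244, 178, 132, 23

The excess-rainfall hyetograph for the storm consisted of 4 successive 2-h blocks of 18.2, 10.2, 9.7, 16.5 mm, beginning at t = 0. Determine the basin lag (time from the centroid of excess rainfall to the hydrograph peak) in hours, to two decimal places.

t_L ≈ 4.10 h

Centroid of excess rainfall: t_c = Σ P_i·t̄_i / ΣP_i = 3.8974 h (block centres at 1, 3, 5, 7 h).
Hydrograph peak occurs at t = 8 h, so basin lag t_L = 8 − 3.8974 = 4.10 h.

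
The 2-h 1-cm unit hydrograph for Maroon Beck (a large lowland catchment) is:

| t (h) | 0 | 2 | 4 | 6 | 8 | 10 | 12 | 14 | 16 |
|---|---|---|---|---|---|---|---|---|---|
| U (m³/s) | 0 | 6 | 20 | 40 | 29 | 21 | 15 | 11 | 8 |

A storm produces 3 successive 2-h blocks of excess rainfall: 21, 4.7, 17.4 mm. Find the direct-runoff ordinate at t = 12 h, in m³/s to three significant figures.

Q ≈ 91.8 m³/s

By discrete convolution, Q_j = Σ (P_i / 10 mm) · U_{j−i}.
At t = 12 h (j=6): Q = (21/10)·15 + (4.7/10)·21 + (17.4/10)·29 = 91.8 m³/s.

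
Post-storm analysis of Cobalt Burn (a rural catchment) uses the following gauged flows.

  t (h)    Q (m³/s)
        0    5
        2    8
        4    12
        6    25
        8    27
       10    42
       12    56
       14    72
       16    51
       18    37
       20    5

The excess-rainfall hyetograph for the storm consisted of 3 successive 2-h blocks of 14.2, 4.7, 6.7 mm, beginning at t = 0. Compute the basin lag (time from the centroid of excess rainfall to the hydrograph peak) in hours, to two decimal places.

t_L ≈ 11.59 h

Centroid of excess rainfall: t_c = Σ P_i·t̄_i / ΣP_i = 2.4141 h (block centres at 1, 3, 5 h).
Hydrograph peak occurs at t = 14 h, so basin lag t_L = 14 − 2.4141 = 11.59 h.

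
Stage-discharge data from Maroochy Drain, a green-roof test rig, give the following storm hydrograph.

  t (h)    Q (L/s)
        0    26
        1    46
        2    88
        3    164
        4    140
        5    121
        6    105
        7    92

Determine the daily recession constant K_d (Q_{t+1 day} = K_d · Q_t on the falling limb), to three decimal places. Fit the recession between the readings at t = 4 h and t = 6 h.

K_d ≈ 0.032

Between t = 4 h and t = 6 h the flow falls from 140 to 105 L/s over 2×1 h = 2 h.
Per-interval ratio K = (105/140)^(1/2) = 0.8660; K_d = K^(24/1) = 0.032.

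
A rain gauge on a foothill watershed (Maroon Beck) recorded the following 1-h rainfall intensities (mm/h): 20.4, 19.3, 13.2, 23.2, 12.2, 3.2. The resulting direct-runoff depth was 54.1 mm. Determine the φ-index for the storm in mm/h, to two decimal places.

φ ≈ 6.84 mm/h

Only the 5 blocks with intensity above φ contribute runoff: 20.4, 19.3, 13.2, 23.2, 12.2 mm/h.
Σ(I−φ)·Δt = d  ⇒  (20.4+19.3+13.2+23.2+12.2 − 5φ)·1 = 54.1
φ = (88.30 − 54.1/1) / 5 = 6.84 mm/h.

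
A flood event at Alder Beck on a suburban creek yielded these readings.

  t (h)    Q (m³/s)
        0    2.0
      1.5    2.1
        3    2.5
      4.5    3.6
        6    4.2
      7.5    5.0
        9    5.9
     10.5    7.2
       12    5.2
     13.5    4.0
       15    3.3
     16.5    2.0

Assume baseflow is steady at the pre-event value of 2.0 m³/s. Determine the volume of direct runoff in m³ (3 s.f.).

Direct-runoff ordinates (Q − Q_b): 0.0, 0.1, 0.5, 1.6, 2.2, 3.0, 3.9, 5.2, 3.2, 2.0, 1.3, 0.0 m³/s.
ΣQ_DR = 23.00 m³/s.
With Δt = 1.5 h = 5400 s, V = ΣQ_DR · Δt = 23.00 × 5400 = 1.24 × 10^5 m³.

V ≈ 1.24 × 10^5 m³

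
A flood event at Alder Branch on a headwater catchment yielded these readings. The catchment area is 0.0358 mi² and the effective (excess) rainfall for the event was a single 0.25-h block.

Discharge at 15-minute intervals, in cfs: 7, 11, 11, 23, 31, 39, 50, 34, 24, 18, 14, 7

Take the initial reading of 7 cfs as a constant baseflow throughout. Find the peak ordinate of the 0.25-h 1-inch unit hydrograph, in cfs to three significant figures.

U_p ≈ 21.5 cfs

Direct runoff: 0.0, 4.0, 4.0, 16.0, 24.0, 32.0, 43.0, 27.0, 17.0, 11.0, 7.0, 0.0 cfs; ΣQ_DR = 185.0 cfs, peak = 43.0 cfs.
Runoff depth d = ΣQ_DR·Δt / A = 185.0 × 900 / (0.0358 mi²) = 2.002 in.
The 1-inch UH is the DRH scaled by (1 in)/d, so U_p = 43.0 × 1/2.002 = 21.5 cfs.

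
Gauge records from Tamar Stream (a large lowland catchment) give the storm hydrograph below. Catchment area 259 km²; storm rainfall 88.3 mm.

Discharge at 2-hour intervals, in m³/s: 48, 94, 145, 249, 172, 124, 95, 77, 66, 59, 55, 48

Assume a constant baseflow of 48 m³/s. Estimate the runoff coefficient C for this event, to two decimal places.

ΣQ_DR = 656.0 m³/s; V = ΣQ_DR·Δt = 4.723 × 10^6 m³.
Runoff depth d = V / A = 18.24 mm.
C = d / P = 18.24 / 88.3 = 0.21.

C ≈ 0.21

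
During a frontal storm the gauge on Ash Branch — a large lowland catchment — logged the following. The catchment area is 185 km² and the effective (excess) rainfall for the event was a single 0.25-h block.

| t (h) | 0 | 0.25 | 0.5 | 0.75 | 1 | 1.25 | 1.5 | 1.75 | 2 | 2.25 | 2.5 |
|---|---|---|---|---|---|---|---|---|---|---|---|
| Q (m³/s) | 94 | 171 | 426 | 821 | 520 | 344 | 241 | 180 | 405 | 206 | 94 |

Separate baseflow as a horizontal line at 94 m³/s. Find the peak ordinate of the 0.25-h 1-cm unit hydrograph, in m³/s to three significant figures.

Direct runoff: 0.0, 77.0, 332.0, 727.0, 426.0, 250.0, 147.0, 86.0, 311.0, 112.0, 0.0 m³/s; ΣQ_DR = 2468 m³/s, peak = 727.0 m³/s.
Runoff depth d = ΣQ_DR·Δt / A = 2468 × 900 / (185 km²) = 12.01 mm.
The 1-cm UH is the DRH scaled by (10 mm)/d, so U_p = 727.0 × 10/12.01 = 606 m³/s.

U_p ≈ 606 m³/s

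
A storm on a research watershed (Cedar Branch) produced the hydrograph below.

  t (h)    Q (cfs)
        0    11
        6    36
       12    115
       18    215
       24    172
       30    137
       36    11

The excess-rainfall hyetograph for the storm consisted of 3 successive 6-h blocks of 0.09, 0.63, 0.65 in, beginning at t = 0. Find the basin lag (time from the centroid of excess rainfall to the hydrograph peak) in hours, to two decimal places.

t_L ≈ 6.55 h

Centroid of excess rainfall: t_c = Σ P_i·t̄_i / ΣP_i = 11.4526 h (block centres at 3, 9, 15 h).
Hydrograph peak occurs at t = 18 h, so basin lag t_L = 18 − 11.4526 = 6.55 h.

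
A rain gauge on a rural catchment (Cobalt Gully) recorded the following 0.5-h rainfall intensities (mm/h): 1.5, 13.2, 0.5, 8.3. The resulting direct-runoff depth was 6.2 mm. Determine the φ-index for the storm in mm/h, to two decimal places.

φ ≈ 4.55 mm/h

Only the 2 blocks with intensity above φ contribute runoff: 13.2, 8.3 mm/h.
Σ(I−φ)·Δt = d  ⇒  (13.2+8.3 − 2φ)·0.5 = 6.2
φ = (21.50 − 6.2/0.5) / 2 = 4.55 mm/h.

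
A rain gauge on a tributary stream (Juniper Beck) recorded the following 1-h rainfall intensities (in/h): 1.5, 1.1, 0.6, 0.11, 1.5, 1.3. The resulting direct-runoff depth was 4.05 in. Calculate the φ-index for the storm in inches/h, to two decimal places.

Only the 5 blocks with intensity above φ contribute runoff: 1.5, 1.1, 0.6, 1.5, 1.3 in/h.
Σ(I−φ)·Δt = d  ⇒  (1.5+1.1+0.6+1.5+1.3 − 5φ)·1 = 4.05
φ = (6.000 − 4.05/1) / 5 = 0.39 in/h.

φ ≈ 0.39 in/h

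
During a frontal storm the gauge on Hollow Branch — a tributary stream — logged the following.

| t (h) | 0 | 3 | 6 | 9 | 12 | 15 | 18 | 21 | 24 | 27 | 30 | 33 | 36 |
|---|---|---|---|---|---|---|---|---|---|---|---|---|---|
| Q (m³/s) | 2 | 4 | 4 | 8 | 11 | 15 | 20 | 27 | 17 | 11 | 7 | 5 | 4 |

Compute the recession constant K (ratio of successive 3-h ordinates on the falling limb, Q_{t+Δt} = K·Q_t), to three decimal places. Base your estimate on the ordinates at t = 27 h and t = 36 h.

Using the recession-limb readings at t = 27 h and t = 36 h: Q falls from 11 to 4 m³/s over 3 intervals.
K = (Q₂/Q₁)^(1/3) = (4/11)^(1/3) = 0.714.

K ≈ 0.714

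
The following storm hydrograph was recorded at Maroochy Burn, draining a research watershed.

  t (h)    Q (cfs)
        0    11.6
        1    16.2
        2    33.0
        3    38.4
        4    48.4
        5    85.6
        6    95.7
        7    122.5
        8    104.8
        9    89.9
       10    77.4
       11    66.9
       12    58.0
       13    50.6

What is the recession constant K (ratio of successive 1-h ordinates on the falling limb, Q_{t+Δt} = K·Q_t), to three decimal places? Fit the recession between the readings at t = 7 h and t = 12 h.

K ≈ 0.861

Using the recession-limb readings at t = 7 h and t = 12 h: Q falls from 122.5 to 58.0 cfs over 5 intervals.
K = (Q₂/Q₁)^(1/5) = (58.0/122.5)^(1/5) = 0.861.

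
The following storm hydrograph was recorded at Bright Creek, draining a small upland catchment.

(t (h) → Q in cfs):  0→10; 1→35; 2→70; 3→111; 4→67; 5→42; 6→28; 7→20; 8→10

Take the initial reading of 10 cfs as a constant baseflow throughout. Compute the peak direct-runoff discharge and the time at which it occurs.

Subtracting baseflow gives direct-runoff ordinates: 0.0, 25.0, 60.0, 101.0, 57.0, 32.0, 18.0, 10.0, 0.0 cfs.
The maximum is 101.0 cfs, occurring at the reading for t = 3 h.

Q_p = 101.0 cfs at t = 3 h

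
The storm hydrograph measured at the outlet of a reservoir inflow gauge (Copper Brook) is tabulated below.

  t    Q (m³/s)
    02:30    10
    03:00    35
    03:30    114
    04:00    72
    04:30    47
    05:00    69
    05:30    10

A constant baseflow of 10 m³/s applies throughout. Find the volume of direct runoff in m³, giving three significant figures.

V ≈ 5.17 × 10^5 m³

Direct-runoff ordinates (Q − Q_b): 0.0, 25.0, 104.0, 62.0, 37.0, 59.0, 0.0 m³/s.
ΣQ_DR = 287.0 m³/s.
With Δt = 0.5 h = 1800 s, V = ΣQ_DR · Δt = 287.0 × 1800 = 5.17 × 10^5 m³.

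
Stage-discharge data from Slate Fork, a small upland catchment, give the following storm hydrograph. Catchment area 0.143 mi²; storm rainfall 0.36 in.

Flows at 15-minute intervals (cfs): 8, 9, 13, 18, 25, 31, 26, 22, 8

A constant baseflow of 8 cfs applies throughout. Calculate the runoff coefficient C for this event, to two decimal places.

C ≈ 0.66

ΣQ_DR = 88.00 cfs; V = ΣQ_DR·Δt = 79200 ft³.
Runoff depth d = V / A = 0.2384 in.
C = d / P = 0.2384 / 0.36 = 0.66.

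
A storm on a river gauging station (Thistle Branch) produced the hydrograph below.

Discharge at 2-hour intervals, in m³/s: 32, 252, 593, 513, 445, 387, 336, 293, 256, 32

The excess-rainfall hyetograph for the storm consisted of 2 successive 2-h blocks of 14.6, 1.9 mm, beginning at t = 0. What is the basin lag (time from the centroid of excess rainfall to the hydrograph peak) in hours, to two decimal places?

Centroid of excess rainfall: t_c = Σ P_i·t̄_i / ΣP_i = 1.2303 h (block centres at 1, 3 h).
Hydrograph peak occurs at t = 4 h, so basin lag t_L = 4 − 1.2303 = 2.77 h.

t_L ≈ 2.77 h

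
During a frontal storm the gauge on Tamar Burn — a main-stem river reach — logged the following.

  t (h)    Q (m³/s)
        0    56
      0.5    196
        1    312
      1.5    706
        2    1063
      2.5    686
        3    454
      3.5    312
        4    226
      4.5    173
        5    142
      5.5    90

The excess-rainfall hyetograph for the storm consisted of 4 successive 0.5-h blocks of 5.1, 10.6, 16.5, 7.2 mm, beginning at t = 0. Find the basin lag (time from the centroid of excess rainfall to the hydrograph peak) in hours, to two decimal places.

Centroid of excess rainfall: t_c = Σ P_i·t̄_i / ΣP_i = 1.0774 h (block centres at 0.25, 0.75, 1.25, 1.75 h).
Hydrograph peak occurs at t = 2 h, so basin lag t_L = 2 − 1.0774 = 0.92 h.

t_L ≈ 0.92 h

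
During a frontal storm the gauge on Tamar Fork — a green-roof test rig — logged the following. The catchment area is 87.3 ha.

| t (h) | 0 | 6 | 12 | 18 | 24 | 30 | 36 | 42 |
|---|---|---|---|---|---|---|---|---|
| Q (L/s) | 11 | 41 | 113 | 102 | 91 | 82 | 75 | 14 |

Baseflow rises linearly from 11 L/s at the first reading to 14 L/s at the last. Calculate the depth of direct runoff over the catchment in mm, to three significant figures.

d ≈ 10.6 mm

Direct runoff: 0.00, 29.57, 101.14, 89.71, 78.29, 68.86, 61.43, 0.00 L/s; ΣQ_DR = 429.0 L/s.
V = ΣQ_DR · Δt = 429.0 × 21600 s = 9.266 × 10^6 L.
Over A = 87.3 ha, depth = V / A = 10.6 mm.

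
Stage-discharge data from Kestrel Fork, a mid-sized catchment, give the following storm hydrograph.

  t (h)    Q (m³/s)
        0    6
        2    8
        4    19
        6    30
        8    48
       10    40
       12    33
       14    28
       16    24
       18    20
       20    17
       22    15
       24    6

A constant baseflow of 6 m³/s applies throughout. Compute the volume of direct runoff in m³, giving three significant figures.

Direct-runoff ordinates (Q − Q_b): 0.0, 2.0, 13.0, 24.0, 42.0, 34.0, 27.0, 22.0, 18.0, 14.0, 11.0, 9.0, 0.0 m³/s.
ΣQ_DR = 216.0 m³/s.
With Δt = 2 h = 7200 s, V = ΣQ_DR · Δt = 216.0 × 7200 = 1.56 × 10^6 m³.

V ≈ 1.56 × 10^6 m³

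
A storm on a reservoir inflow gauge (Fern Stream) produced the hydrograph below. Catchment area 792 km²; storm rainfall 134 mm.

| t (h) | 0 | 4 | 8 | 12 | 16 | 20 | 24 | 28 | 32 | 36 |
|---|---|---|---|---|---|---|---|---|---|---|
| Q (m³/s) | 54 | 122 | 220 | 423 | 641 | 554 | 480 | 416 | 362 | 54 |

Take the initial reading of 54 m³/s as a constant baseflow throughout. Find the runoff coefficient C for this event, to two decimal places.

ΣQ_DR = 2786 m³/s; V = ΣQ_DR·Δt = 4.012 × 10^7 m³.
Runoff depth d = V / A = 50.65 mm.
C = d / P = 50.65 / 134 = 0.38.

C ≈ 0.38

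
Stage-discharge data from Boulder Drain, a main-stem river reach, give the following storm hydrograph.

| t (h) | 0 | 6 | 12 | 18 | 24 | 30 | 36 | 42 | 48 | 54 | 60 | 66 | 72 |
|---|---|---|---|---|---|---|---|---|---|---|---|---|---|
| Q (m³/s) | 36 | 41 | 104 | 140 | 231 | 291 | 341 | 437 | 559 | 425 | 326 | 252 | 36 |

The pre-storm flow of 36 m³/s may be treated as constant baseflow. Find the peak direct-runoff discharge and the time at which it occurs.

Subtracting baseflow gives direct-runoff ordinates: 0.0, 5.0, 68.0, 104.0, 195.0, 255.0, 305.0, 401.0, 523.0, 389.0, 290.0, 216.0, 0.0 m³/s.
The maximum is 523.0 m³/s, occurring at the reading for t = 48 h.

Q_p = 523.0 m³/s at t = 48 h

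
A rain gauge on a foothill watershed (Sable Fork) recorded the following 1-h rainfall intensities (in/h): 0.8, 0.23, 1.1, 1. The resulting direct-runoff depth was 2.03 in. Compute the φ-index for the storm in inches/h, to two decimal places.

Only the 3 blocks with intensity above φ contribute runoff: 0.8, 1.1, 1 in/h.
Σ(I−φ)·Δt = d  ⇒  (0.8+1.1+1 − 3φ)·1 = 2.03
φ = (2.900 − 2.03/1) / 3 = 0.29 in/h.

φ ≈ 0.29 in/h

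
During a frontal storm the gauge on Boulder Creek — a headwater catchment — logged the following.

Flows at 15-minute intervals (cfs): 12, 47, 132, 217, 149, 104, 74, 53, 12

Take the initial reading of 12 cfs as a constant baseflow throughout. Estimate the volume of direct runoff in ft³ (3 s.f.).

Direct-runoff ordinates (Q − Q_b): 0.0, 35.0, 120.0, 205.0, 137.0, 92.0, 62.0, 41.0, 0.0 cfs.
ΣQ_DR = 692.0 cfs.
With Δt = 0.25 h = 900 s, V = ΣQ_DR · Δt = 692.0 × 900 = 6.23 × 10^5 ft³.

V ≈ 6.23 × 10^5 ft³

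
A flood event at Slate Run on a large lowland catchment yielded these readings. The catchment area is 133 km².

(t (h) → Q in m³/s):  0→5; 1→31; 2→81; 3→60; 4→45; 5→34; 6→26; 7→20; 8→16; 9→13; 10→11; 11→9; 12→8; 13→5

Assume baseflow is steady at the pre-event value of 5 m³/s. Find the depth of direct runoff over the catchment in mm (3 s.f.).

d ≈ 7.96 mm

Direct runoff: 0.0, 26.0, 76.0, 55.0, 40.0, 29.0, 21.0, 15.0, 11.0, 8.0, 6.0, 4.0, 3.0, 0.0 m³/s; ΣQ_DR = 294.0 m³/s.
V = ΣQ_DR · Δt = 294.0 × 3600 s = 1.058 × 10^6 m³.
Over A = 133 km², depth = V / A = 7.96 mm.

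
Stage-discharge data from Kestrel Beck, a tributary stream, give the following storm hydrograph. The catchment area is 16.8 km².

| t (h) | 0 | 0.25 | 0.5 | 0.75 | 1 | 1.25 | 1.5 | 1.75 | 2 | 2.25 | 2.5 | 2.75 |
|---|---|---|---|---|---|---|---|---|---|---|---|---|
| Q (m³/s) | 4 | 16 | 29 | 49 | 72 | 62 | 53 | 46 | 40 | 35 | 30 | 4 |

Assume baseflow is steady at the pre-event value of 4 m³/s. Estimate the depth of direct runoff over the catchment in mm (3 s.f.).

d ≈ 21.0 mm

Direct runoff: 0.0, 12.0, 25.0, 45.0, 68.0, 58.0, 49.0, 42.0, 36.0, 31.0, 26.0, 0.0 m³/s; ΣQ_DR = 392.0 m³/s.
V = ΣQ_DR · Δt = 392.0 × 900 s = 3.528 × 10^5 m³.
Over A = 16.8 km², depth = V / A = 21.0 mm.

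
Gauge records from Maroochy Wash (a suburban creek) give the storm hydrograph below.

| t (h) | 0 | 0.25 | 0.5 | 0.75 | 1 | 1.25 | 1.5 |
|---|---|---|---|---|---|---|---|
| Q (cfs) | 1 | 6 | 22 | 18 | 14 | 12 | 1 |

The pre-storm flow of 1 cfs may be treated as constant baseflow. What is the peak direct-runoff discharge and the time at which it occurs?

Q_p = 21.0 cfs at t = 0.5 h

Subtracting baseflow gives direct-runoff ordinates: 0.0, 5.0, 21.0, 17.0, 13.0, 11.0, 0.0 cfs.
The maximum is 21.0 cfs, occurring at the reading for t = 0.5 h.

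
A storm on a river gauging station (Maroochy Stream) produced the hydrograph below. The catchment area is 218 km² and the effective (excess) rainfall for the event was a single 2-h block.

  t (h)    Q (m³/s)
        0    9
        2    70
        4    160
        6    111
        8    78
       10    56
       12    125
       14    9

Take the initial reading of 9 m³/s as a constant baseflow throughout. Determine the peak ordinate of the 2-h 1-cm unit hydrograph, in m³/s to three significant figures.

U_p ≈ 83.7 m³/s

Direct runoff: 0.0, 61.0, 151.0, 102.0, 69.0, 47.0, 116.0, 0.0 m³/s; ΣQ_DR = 546.0 m³/s, peak = 151.0 m³/s.
Runoff depth d = ΣQ_DR·Δt / A = 546.0 × 7200 / (218 km²) = 18.03 mm.
The 1-cm UH is the DRH scaled by (10 mm)/d, so U_p = 151.0 × 10/18.03 = 83.7 m³/s.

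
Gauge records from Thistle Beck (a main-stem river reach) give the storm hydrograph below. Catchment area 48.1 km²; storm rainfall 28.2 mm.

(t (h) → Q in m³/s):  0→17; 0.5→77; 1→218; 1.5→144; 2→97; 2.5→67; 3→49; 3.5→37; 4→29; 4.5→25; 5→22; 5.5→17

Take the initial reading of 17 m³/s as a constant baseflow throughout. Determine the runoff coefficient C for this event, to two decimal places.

C ≈ 0.79

ΣQ_DR = 595.0 m³/s; V = ΣQ_DR·Δt = 1.071 × 10^6 m³.
Runoff depth d = V / A = 22.27 mm.
C = d / P = 22.27 / 28.2 = 0.79.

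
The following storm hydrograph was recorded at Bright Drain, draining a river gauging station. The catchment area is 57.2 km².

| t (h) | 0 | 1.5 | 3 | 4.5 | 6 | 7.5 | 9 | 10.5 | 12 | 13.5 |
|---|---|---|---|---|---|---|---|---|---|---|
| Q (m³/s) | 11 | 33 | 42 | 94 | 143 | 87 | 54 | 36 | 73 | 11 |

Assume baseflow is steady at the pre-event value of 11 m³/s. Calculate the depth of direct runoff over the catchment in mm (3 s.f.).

Direct runoff: 0.0, 22.0, 31.0, 83.0, 132.0, 76.0, 43.0, 25.0, 62.0, 0.0 m³/s; ΣQ_DR = 474.0 m³/s.
V = ΣQ_DR · Δt = 474.0 × 5400 s = 2.560 × 10^6 m³.
Over A = 57.2 km², depth = V / A = 44.7 mm.

d ≈ 44.7 mm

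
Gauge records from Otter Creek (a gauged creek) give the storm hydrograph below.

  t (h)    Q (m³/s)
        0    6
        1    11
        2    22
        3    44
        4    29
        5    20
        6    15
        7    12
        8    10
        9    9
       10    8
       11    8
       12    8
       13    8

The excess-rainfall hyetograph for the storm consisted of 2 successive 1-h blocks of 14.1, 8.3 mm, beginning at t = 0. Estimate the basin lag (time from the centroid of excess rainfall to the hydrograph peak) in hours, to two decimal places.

Centroid of excess rainfall: t_c = Σ P_i·t̄_i / ΣP_i = 0.8705 h (block centres at 0.5, 1.5 h).
Hydrograph peak occurs at t = 3 h, so basin lag t_L = 3 − 0.8705 = 2.13 h.

t_L ≈ 2.13 h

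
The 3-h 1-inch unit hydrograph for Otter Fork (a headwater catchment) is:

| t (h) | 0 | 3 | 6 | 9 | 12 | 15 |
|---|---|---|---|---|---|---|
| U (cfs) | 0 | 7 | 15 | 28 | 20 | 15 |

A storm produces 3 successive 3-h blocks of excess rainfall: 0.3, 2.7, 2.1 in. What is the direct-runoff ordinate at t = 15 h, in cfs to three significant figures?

Q ≈ 117 cfs

By discrete convolution, Q_j = Σ (P_i / 1 in) · U_{j−i}.
At t = 15 h (j=5): Q = (0.3/1)·15 + (2.7/1)·20 + (2.1/1)·28 = 117 cfs.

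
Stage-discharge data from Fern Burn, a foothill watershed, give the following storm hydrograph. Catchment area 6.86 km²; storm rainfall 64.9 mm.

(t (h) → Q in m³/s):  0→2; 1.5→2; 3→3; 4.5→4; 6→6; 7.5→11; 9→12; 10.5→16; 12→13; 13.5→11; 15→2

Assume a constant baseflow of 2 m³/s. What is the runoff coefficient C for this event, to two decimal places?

ΣQ_DR = 60.00 m³/s; V = ΣQ_DR·Δt = 3.240 × 10^5 m³.
Runoff depth d = V / A = 47.23 mm.
C = d / P = 47.23 / 64.9 = 0.73.

C ≈ 0.73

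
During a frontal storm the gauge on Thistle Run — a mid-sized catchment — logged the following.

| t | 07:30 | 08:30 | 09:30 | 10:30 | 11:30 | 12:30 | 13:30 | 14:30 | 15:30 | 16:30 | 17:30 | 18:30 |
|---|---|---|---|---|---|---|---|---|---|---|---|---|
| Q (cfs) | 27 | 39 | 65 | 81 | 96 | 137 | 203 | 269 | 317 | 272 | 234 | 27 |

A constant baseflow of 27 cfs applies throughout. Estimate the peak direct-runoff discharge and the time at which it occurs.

Subtracting baseflow gives direct-runoff ordinates: 0.0, 12.0, 38.0, 54.0, 69.0, 110.0, 176.0, 242.0, 290.0, 245.0, 207.0, 0.0 cfs.
The maximum is 290.0 cfs, occurring at the reading for t = 15:30.

Q_p = 290.0 cfs at t = 15:30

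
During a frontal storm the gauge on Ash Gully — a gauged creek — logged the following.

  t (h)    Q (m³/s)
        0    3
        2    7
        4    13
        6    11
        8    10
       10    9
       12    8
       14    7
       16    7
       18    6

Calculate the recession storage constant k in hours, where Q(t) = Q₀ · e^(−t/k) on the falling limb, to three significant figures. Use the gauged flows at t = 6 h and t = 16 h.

On the falling limb, Q drops from 11 to 7 m³/s between t = 6 h and t = 16 h (Δt = 10 h).
k = −Δt / ln(Q₂/Q₁) = −10 / ln(7/11) = 22.1 h.

k ≈ 22.1 h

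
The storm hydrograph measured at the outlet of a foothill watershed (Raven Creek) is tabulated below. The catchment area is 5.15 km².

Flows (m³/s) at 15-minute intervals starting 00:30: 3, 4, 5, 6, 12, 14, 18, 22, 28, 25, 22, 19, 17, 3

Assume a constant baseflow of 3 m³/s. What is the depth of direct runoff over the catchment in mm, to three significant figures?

d ≈ 27.3 mm

Direct runoff: 0.0, 1.0, 2.0, 3.0, 9.0, 11.0, 15.0, 19.0, 25.0, 22.0, 19.0, 16.0, 14.0, 0.0 m³/s; ΣQ_DR = 156.0 m³/s.
V = ΣQ_DR · Δt = 156.0 × 900 s = 1.404 × 10^5 m³.
Over A = 5.15 km², depth = V / A = 27.3 mm.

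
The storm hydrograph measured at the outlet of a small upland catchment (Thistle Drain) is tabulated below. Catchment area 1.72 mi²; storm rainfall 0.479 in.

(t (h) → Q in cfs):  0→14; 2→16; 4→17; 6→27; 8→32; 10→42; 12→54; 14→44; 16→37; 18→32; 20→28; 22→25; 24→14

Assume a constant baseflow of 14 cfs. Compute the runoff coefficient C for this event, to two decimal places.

ΣQ_DR = 200.0 cfs; V = ΣQ_DR·Δt = 1.440 × 10^6 ft³.
Runoff depth d = V / A = 0.3604 in.
C = d / P = 0.3604 / 0.479 = 0.75.

C ≈ 0.75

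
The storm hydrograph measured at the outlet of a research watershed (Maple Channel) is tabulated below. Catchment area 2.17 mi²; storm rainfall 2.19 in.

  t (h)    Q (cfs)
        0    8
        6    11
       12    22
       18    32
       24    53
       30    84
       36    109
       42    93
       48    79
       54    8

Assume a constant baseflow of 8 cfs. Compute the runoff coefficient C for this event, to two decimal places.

C ≈ 0.82

ΣQ_DR = 419.0 cfs; V = ΣQ_DR·Δt = 9.050 × 10^6 ft³.
Runoff depth d = V / A = 1.795 in.
C = d / P = 1.795 / 2.19 = 0.82.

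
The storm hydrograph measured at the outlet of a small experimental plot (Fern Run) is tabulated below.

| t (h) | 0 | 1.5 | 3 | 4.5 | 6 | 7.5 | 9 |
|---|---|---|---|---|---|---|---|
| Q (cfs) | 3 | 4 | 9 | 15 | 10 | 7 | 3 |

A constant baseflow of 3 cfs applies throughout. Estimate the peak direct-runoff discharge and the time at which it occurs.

Q_p = 12.0 cfs at t = 4.5 h

Subtracting baseflow gives direct-runoff ordinates: 0.0, 1.0, 6.0, 12.0, 7.0, 4.0, 0.0 cfs.
The maximum is 12.0 cfs, occurring at the reading for t = 4.5 h.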